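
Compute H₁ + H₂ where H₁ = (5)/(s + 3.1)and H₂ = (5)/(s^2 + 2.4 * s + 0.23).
Parallel: H = H₁ + H₂ = (n₁·d₂ + n₂·d₁)/(d₁·d₂).
n₁·d₂ = 5*s^2 + 12*s + 1.15. n₂·d₁ = 5*s + 15.5. Sum = 5*s^2 + 17*s + 16.65. d₁·d₂ = s^3 + 5.5*s^2 + 7.67*s + 0.713.
H(s) = (5*s^2 + 17*s + 16.65)/(s^3 + 5.5*s^2 + 7.67*s + 0.713)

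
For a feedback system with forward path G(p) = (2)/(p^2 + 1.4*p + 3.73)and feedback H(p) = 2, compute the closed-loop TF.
Closed-loop T = G/(1+GH).
Numerator: G_num * H_den = 2.
Denominator: G_den * H_den + G_num * H_num = (p^2 + 1.4*p + 3.73) + (4) = p^2 + 1.4*p + 7.73.
T(p) = (2)/(p^2 + 1.4*p + 7.73)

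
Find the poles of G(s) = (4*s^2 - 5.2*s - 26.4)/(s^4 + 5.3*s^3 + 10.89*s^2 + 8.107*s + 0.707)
Set denominator = 0: s^4 + 5.3*s^3 + 10.89*s^2 + 8.107*s + 0.707 = (s + 1.4)(s + 0.1)(s^2 + 3.8*s + 5.05) = 0 → Poles: -0.1, -1.4, -1.9 + 1.2j, -1.9 - 1.2j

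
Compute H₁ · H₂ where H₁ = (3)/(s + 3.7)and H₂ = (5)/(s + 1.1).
Series: H = H₁ · H₂ = (n₁·n₂)/(d₁·d₂).
Num: n₁·n₂ = 15. Den: d₁·d₂ = s^2 + 4.8*s + 4.07.
H(s) = (15)/(s^2 + 4.8*s + 4.07)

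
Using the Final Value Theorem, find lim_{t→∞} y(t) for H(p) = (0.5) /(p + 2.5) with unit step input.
FVT: lim_{t→∞} y(t) = lim_{p→0} p*Y(p) where Y(p) = H(p)/p.
= lim_{p→0} H(p) = H(0) = num(0)/den(0) = 0.5/2.5 = 0.2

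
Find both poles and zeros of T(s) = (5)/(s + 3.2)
Set denominator = 0: s + 3.2 = 0 → Poles: -3.2
Numerator is a nonzero constant (5) → Zeros: none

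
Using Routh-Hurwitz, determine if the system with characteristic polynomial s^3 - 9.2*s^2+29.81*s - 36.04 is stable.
Routh array:
s^3: [1, 29.81]; s^2: [-9.2, -36.04]; s^1: [25.8926]; s^0: [-36.04]
First column: [1, -9.2, 25.8926, -36.04]. Sign changes = 3.
No, unstable (3 RHP root(s))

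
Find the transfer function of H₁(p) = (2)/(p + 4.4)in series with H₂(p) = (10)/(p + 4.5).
Series: H = H₁ · H₂ = (n₁·n₂)/(d₁·d₂).
Num: n₁·n₂ = 20. Den: d₁·d₂ = p^2 + 8.9*p + 19.8.
H(p) = (20)/(p^2 + 8.9*p + 19.8)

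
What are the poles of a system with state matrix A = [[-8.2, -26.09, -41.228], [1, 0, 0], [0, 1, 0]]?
Eigenvalues solve det(λI - A) = 0.
Characteristic polynomial: λ^3 + 8.2*λ^2 + 26.09*λ + 41.228 = 0.
Factor: (λ + 4.4)(λ^2 + 3.8*λ + 9.37) = 0.
Roots: -1.9 + 2.4j, -1.9 - 2.4j, -4.4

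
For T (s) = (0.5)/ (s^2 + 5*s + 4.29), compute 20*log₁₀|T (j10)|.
Substitute s = j*10: T(j10) = -0.00410406 - 0.00214401j.
|T(j10)| = sqrt(Re² + Im²) = 0.00463.
20*log₁₀(0.00463) = -46.69 dB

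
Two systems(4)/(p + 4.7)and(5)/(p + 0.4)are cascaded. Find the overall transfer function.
Series: H = H₁ · H₂ = (n₁·n₂)/(d₁·d₂).
Num: n₁·n₂ = 20. Den: d₁·d₂ = p^2 + 5.1*p + 1.88.
H(p) = (20)/(p^2 + 5.1*p + 1.88)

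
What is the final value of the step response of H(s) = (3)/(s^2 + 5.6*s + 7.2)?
FVT: lim_{t→∞} y(t) = lim_{s→0} s*Y(s) where Y(s) = H(s)/s.
= lim_{s→0} H(s) = H(0) = num(0)/den(0) = 3/7.2 = 0.4167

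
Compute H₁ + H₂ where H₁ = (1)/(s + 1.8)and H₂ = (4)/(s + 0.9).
Parallel: H = H₁ + H₂ = (n₁·d₂ + n₂·d₁)/(d₁·d₂).
n₁·d₂ = s + 0.9. n₂·d₁ = 4*s + 7.2. Sum = 5*s + 8.1. d₁·d₂ = s^2 + 2.7*s + 1.62.
H(s) = (5*s + 8.1)/(s^2 + 2.7*s + 1.62)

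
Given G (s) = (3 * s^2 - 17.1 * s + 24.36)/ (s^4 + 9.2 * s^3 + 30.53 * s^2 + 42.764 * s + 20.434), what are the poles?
Set denominator = 0: s^4 + 9.2*s^3 + 30.53*s^2 + 42.764*s + 20.434 = (s + 3.4)(s + 1)(s^2 + 4.8*s + 6.01) = 0 → Poles: -1, -2.4 + 0.5j, -2.4 - 0.5j, -3.4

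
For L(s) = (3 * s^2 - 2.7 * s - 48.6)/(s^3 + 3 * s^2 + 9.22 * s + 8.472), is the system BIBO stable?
Denominator: s^3 + 3*s^2 + 9.22*s + 8.472 = (s + 1.2)(s^2 + 1.8*s + 7.06). Poles: -0.9 + 2.5j, -0.9 - 2.5j, -1.2. All Re(p)<0: Yes (stable)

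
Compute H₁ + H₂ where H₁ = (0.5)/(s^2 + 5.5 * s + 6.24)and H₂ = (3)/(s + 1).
Parallel: H = H₁ + H₂ = (n₁·d₂ + n₂·d₁)/(d₁·d₂).
n₁·d₂ = 0.5*s + 0.5. n₂·d₁ = 3*s^2 + 16.5*s + 18.72. Sum = 3*s^2 + 17*s + 19.22. d₁·d₂ = s^3 + 6.5*s^2 + 11.74*s + 6.24.
H(s) = (3*s^2 + 17*s + 19.22)/(s^3 + 6.5*s^2 + 11.74*s + 6.24)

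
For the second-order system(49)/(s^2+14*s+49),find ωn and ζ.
Standard form: ωn²/(s²+2ζωn·s+ωn²).
const=49=ωn² → ωn=7, s coeff=14=2ζωn → ζ=1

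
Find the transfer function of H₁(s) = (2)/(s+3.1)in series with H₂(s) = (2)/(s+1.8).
Series: H = H₁ · H₂ = (n₁·n₂)/(d₁·d₂).
Num: n₁·n₂ = 4. Den: d₁·d₂ = s^2 + 4.9*s + 5.58.
H(s) = (4)/(s^2 + 4.9*s + 5.58)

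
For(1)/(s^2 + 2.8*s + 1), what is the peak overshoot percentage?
Standard form: ωn²/(s²+2ζωn·s+ωn²) → ωn = 1, ζ = 1.4.
ζ ≥ 1, so the response is non-oscillatory: peak overshoot = 0%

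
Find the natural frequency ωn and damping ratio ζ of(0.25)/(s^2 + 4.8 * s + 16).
Underdamped: complex pole -2.4 + 3.2j. ωn = |pole| = 4, ζ = -Re(pole)/ωn = 0.6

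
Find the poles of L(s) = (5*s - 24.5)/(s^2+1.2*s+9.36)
Set denominator = 0: s^2 + 1.2*s + 9.36 = 0 → Poles: -0.6 + 3j, -0.6 - 3j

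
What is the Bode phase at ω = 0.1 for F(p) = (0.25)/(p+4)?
Substitute p = j*0.1: F(j0.1) = 0.062461 - 0.00156152j.
∠F(j0.1) = atan2(Im, Re) = atan2(-0.00156152, 0.062461) = -1.43°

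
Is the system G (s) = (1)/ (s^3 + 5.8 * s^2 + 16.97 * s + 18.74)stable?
Denominator: s^3 + 5.8*s^2 + 16.97*s + 18.74 = (s + 2)(s^2 + 3.8*s + 9.37). Poles: -1.9 + 2.4j, -1.9 - 2.4j, -2. All Re(p)<0: Yes (stable)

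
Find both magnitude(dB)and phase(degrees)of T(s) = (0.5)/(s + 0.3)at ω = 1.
Substitute s = j*1: T(j1) = 0.137615 - 0.458716j.
|T| = 20*log₁₀(sqrt(Re²+Im²)) = -6.39 dB.
∠T = atan2(Im, Re) = -73.30°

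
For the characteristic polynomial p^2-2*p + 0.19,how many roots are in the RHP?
p^2 - 2*p + 0.19 = (p - 1.9)(p - 0.1). Poles: 0.1, 1.9. RHP poles (Re>0): 2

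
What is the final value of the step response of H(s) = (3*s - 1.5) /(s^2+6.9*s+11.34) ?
FVT: lim_{t→∞} y(t) = lim_{s→0} s*Y(s) where Y(s) = H(s)/s.
= lim_{s→0} H(s) = H(0) = num(0)/den(0) = -1.5/11.34 = -0.1323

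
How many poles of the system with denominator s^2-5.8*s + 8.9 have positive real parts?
Poles: 2.9 + 0.7j, 2.9 - 0.7j. RHP poles (Re>0): 2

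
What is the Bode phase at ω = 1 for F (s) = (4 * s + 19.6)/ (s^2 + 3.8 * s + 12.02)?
Substitute s = j*1: F(j1) = 1.70144 - 0.223726j.
∠F(j1) = atan2(Im, Re) = atan2(-0.223726, 1.70144) = -7.49°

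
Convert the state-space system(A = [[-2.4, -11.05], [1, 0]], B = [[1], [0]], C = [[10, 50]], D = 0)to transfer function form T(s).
T(s) = C(sI - A)⁻¹B + D.
Characteristic polynomial det(sI - A) = s^2 + 2.4*s + 11.05.
Numerator from C·adj(sI-A)·B + D·det(sI-A) = 10*s + 50.
T(s) = (10*s + 50)/(s^2 + 2.4*s + 11.05)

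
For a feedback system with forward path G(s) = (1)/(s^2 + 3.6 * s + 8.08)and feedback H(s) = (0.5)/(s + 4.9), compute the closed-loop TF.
Closed-loop T = G/(1+GH).
Numerator: G_num * H_den = s + 4.9.
Denominator: G_den * H_den + G_num * H_num = (s^3 + 8.5*s^2 + 25.72*s + 39.592) + (0.5) = s^3 + 8.5*s^2 + 25.72*s + 40.092.
T(s) = (s + 4.9)/(s^3 + 8.5*s^2 + 25.72*s + 40.092)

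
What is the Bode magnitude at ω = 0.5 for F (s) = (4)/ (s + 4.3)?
Substitute s = j*0.5: F(j0.5) = 0.917823 - 0.106724j.
|F(j0.5)| = sqrt(Re² + Im²) = 0.924.
20*log₁₀(0.924) = -0.69 dB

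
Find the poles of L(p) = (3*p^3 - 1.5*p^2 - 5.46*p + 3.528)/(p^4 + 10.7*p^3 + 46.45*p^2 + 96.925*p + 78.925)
Set denominator = 0: p^4 + 10.7*p^3 + 46.45*p^2 + 96.925*p + 78.925 = (p + 3.5)(p + 2.2)(p^2 + 5*p + 10.25) = 0 → Poles: -2.2, -2.5 + 2j, -2.5 - 2j, -3.5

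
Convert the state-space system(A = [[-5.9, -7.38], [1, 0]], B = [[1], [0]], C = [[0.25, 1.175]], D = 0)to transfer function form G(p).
G(p) = C(pI - A)⁻¹B + D.
Characteristic polynomial det(pI - A) = p^2 + 5.9*p + 7.38.
Numerator from C·adj(pI-A)·B + D·det(pI-A) = 0.25*p + 1.175.
G(p) = (0.25*p + 1.175)/(p^2 + 5.9*p + 7.38)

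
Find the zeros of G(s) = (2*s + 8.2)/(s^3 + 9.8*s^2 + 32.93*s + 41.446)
Set numerator = 0: 2*s + 8.2 = 0 → Zeros: -4.1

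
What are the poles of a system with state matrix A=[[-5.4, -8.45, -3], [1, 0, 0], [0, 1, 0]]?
Eigenvalues solve det(λI - A) = 0.
Characteristic polynomial: λ^3 + 5.4*λ^2 + 8.45*λ + 3 = 0.
Factor: (λ + 2.5)(λ + 2.4)(λ + 0.5) = 0.
Roots: -0.5, -2.4, -2.5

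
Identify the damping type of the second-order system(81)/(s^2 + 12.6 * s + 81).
Standard form: ωn²/(s²+2ζωn·s+ωn²) gives ωn=9, ζ=0.7.
Underdamped (ζ = 0.7 < 1)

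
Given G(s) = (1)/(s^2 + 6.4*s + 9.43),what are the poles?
Set denominator = 0: s^2 + 6.4*s + 9.43 = (s + 2.3)(s + 4.1) = 0 → Poles: -2.3, -4.1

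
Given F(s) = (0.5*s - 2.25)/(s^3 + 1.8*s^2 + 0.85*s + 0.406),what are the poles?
Set denominator = 0: s^3 + 1.8*s^2 + 0.85*s + 0.406 = (s + 1.4)(s^2 + 0.4*s + 0.29) = 0 → Poles: -0.2 + 0.5j, -0.2 - 0.5j, -1.4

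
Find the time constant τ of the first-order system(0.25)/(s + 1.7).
First-order system: τ = -1/pole. Pole = -1.7. τ = -1/(-1.7) = 0.5882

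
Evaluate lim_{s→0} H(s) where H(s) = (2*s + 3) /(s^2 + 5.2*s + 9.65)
DC gain = H(0) = num(0)/den(0) = 3/9.65 = 0.3109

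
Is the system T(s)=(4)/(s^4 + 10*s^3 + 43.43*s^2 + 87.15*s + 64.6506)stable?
Denominator: s^4 + 10*s^3 + 43.43*s^2 + 87.15*s + 64.6506 = (s + 2.1)(s + 2.1)(s^2 + 5.8*s + 14.66). Poles: -2.1, -2.1, -2.9 + 2.5j, -2.9 - 2.5j. All Re(p)<0: Yes (stable)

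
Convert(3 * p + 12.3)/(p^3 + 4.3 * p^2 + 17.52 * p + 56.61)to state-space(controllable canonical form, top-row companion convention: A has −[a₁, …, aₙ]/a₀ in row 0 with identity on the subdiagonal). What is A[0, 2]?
Reachable canonical form for den = p^3 + 4.3*p^2 + 17.52*p + 56.61: top row of A = -[a₁,a₂,...,aₙ]/a₀, ones on the subdiagonal, zeros elsewhere.
A = [[-4.3, -17.52, -56.61], [1, 0, 0], [0, 1, 0]].
A[0,2] = -56.61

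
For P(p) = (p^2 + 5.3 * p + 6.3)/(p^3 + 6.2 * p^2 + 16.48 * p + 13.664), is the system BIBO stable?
Denominator: p^3 + 6.2*p^2 + 16.48*p + 13.664 = (p + 1.4)(p^2 + 4.8*p + 9.76). Poles: -1.4, -2.4 + 2j, -2.4 - 2j. All Re(p)<0: Yes (stable)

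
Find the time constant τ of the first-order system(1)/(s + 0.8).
First-order system: τ = -1/pole. Pole = -0.8. τ = -1/(-0.8) = 1.25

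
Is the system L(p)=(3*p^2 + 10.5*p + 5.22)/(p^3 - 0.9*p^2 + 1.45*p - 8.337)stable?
Denominator: p^3 - 0.9*p^2 + 1.45*p - 8.337 = (p - 2.1)(p^2 + 1.2*p + 3.97). Poles: -0.6 + 1.9j, -0.6 - 1.9j, 2.1. All Re(p)<0: No (unstable)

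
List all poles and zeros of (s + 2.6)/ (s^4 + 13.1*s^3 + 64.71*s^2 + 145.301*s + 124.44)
Set denominator = 0: s^4 + 13.1*s^3 + 64.71*s^2 + 145.301*s + 124.44 = (s + 4.8)(s + 2.5)(s^2 + 5.8*s + 10.37) = 0 → Poles: -2.5, -2.9 + 1.4j, -2.9 - 1.4j, -4.8
Set numerator = 0: s + 2.6 = 0 → Zeros: -2.6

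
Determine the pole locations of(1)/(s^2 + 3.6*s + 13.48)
Set denominator = 0: s^2 + 3.6*s + 13.48 = 0 → Poles: -1.8 + 3.2j, -1.8 - 3.2j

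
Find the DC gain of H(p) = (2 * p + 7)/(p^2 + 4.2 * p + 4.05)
DC gain = H(0) = num(0)/den(0) = 7/4.05 = 1.728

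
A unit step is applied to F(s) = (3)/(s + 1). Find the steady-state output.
FVT: lim_{t→∞} y(t) = lim_{s→0} s*Y(s) where Y(s) = F(s)/s.
= lim_{s→0} F(s) = F(0) = num(0)/den(0) = 3/1 = 3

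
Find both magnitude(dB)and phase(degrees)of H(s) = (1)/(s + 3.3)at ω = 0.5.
Substitute s = j*0.5: H(j0.5) = 0.29623 - 0.0448833j.
|H| = 20*log₁₀(sqrt(Re²+Im²)) = -10.47 dB.
∠H = atan2(Im, Re) = -8.62°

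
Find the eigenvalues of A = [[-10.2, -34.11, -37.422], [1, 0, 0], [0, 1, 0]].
Eigenvalues solve det(λI - A) = 0.
Characteristic polynomial: λ^3 + 10.2*λ^2 + 34.11*λ + 37.422 = 0.
Factor: (λ + 3.3)(λ + 4.2)(λ + 2.7) = 0.
Roots: -2.7, -3.3, -4.2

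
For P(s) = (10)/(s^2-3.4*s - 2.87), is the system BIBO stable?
Denominator: s^2 - 3.4*s - 2.87 = (s - 4.1)(s + 0.7). Poles: -0.7, 4.1. All Re(p)<0: No (unstable)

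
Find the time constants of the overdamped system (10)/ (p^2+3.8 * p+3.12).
Overdamped: real poles at -1.2, -2.6. τ = -1/pole → τ₁ = 0.8333, τ₂ = 0.3846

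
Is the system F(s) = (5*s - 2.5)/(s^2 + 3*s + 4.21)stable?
Denominator: s^2 + 3*s + 4.21. Poles: -1.5 + 1.4j, -1.5 - 1.4j. All Re(p)<0: Yes (stable)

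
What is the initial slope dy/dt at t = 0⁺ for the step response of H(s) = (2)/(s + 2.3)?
IVT: y'(0⁺) = lim_{s→∞} s²·Y(s) = lim_{s→∞} s·H(s).
deg(num) = 0, deg(den) = 1, relative degree = 1, so s·H(s) → (leading num)/(leading den) = 2/1 = 2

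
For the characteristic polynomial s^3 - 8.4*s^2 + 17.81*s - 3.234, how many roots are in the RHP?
s^3 - 8.4*s^2 + 17.81*s - 3.234 = (s - 4.9)(s - 3.3)(s - 0.2). Poles: 0.2, 3.3, 4.9. RHP poles (Re>0): 3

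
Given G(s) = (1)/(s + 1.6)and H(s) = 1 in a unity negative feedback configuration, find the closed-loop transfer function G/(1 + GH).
Closed-loop T = G/(1+GH).
Numerator: G_num * H_den = 1.
Denominator: G_den * H_den + G_num * H_num = (s + 1.6) + (1) = s + 2.6.
T(s) = (1)/(s + 2.6)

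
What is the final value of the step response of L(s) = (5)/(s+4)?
FVT: lim_{t→∞} y(t) = lim_{s→0} s*Y(s) where Y(s) = L(s)/s.
= lim_{s→0} L(s) = L(0) = num(0)/den(0) = 5/4 = 1.25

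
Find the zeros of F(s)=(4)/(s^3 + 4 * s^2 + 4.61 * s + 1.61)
Numerator is a nonzero constant (4) → Zeros: none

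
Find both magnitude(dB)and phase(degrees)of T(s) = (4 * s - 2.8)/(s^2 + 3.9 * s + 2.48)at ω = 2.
Substitute s = j*2: T(j2) = 1.05551 + 0.153285j.
|T| = 20*log₁₀(sqrt(Re²+Im²)) = 0.56 dB.
∠T = atan2(Im, Re) = 8.26°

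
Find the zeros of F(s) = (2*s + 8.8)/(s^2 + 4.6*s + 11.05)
Set numerator = 0: 2*s + 8.8 = 0 → Zeros: -4.4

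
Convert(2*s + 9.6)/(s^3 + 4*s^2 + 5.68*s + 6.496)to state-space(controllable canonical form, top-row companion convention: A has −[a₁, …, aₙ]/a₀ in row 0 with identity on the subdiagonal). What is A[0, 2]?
Reachable canonical form for den = s^3 + 4*s^2 + 5.68*s + 6.496: top row of A = -[a₁,a₂,...,aₙ]/a₀, ones on the subdiagonal, zeros elsewhere.
A = [[-4, -5.68, -6.496], [1, 0, 0], [0, 1, 0]].
A[0,2] = -6.496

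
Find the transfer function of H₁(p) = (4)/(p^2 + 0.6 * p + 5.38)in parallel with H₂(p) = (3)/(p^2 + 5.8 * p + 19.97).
Parallel: H = H₁ + H₂ = (n₁·d₂ + n₂·d₁)/(d₁·d₂).
n₁·d₂ = 4*p^2 + 23.2*p + 79.88. n₂·d₁ = 3*p^2 + 1.8*p + 16.14. Sum = 7*p^2 + 25*p + 96.02. d₁·d₂ = p^4 + 6.4*p^3 + 28.83*p^2 + 43.186*p + 107.4386.
H(p) = (7*p^2 + 25*p + 96.02)/(p^4 + 6.4*p^3 + 28.83*p^2 + 43.186*p + 107.4386)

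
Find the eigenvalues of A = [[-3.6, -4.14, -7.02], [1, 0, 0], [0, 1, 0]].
Eigenvalues solve det(λI - A) = 0.
Characteristic polynomial: λ^3 + 3.6*λ^2 + 4.14*λ + 7.02 = 0.
Factor: (λ + 3)(λ^2 + 0.6*λ + 2.34) = 0.
Roots: -0.3 + 1.5j, -0.3 - 1.5j, -3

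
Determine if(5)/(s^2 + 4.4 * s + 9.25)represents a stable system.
Denominator: s^2 + 4.4*s + 9.25. Poles: -2.2 + 2.1j, -2.2 - 2.1j. All Re(p)<0: Yes (stable)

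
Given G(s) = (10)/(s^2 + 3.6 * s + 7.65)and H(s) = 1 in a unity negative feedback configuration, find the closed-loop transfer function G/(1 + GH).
Closed-loop T = G/(1+GH).
Numerator: G_num * H_den = 10.
Denominator: G_den * H_den + G_num * H_num = (s^2 + 3.6*s + 7.65) + (10) = s^2 + 3.6*s + 17.65.
T(s) = (10)/(s^2 + 3.6*s + 17.65)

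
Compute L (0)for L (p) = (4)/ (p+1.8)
DC gain = L(0) = num(0)/den(0) = 4/1.8 = 2.222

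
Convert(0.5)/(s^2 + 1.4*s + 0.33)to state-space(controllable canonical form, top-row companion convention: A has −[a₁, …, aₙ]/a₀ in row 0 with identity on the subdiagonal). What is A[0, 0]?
Reachable canonical form for den = s^2 + 1.4*s + 0.33: top row of A = -[a₁,a₂,...,aₙ]/a₀, ones on the subdiagonal, zeros elsewhere.
A = [[-1.4, -0.33], [1, 0]].
A[0,0] = -1.4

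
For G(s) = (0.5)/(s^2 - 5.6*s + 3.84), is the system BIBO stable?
Denominator: s^2 - 5.6*s + 3.84 = (s - 0.8)(s - 4.8). Poles: 0.8, 4.8. All Re(p)<0: No (unstable)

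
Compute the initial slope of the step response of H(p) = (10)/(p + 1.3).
IVT: y'(0⁺) = lim_{p→∞} p²·Y(p) = lim_{p→∞} p·H(p).
deg(num) = 0, deg(den) = 1, relative degree = 1, so p·H(p) → (leading num)/(leading den) = 10/1 = 10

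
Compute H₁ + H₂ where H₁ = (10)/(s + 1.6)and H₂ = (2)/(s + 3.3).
Parallel: H = H₁ + H₂ = (n₁·d₂ + n₂·d₁)/(d₁·d₂).
n₁·d₂ = 10*s + 33. n₂·d₁ = 2*s + 3.2. Sum = 12*s + 36.2. d₁·d₂ = s^2 + 4.9*s + 5.28.
H(s) = (12*s + 36.2)/(s^2 + 4.9*s + 5.28)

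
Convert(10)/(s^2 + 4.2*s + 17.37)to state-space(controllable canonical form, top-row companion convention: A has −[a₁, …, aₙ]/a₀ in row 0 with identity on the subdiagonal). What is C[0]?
Reachable canonical form: C = numerator coefficients (right-aligned, zero-padded to length n).
num = 10, C = [[0, 10]].
C[0] = 0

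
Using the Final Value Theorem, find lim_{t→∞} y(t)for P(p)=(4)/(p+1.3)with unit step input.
FVT: lim_{t→∞} y(t) = lim_{p→0} p*Y(p) where Y(p) = P(p)/p.
= lim_{p→0} P(p) = P(0) = num(0)/den(0) = 4/1.3 = 3.077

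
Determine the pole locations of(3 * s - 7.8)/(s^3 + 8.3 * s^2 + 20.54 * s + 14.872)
Set denominator = 0: s^3 + 8.3*s^2 + 20.54*s + 14.872 = (s + 4.4)(s + 1.3)(s + 2.6) = 0 → Poles: -1.3, -2.6, -4.4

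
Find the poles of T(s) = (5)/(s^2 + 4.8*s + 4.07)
Set denominator = 0: s^2 + 4.8*s + 4.07 = (s + 3.7)(s + 1.1) = 0 → Poles: -1.1, -3.7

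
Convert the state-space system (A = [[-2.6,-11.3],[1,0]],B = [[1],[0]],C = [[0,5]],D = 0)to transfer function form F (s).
F(s) = C(sI - A)⁻¹B + D.
Characteristic polynomial det(sI - A) = s^2 + 2.6*s + 11.3.
Numerator from C·adj(sI-A)·B + D·det(sI-A) = 5.
F(s) = (5)/(s^2 + 2.6*s + 11.3)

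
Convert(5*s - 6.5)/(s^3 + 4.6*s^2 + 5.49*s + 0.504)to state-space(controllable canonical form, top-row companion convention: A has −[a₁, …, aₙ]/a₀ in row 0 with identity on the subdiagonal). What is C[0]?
Reachable canonical form: C = numerator coefficients (right-aligned, zero-padded to length n).
num = 5*s - 6.5, C = [[0, 5, -6.5]].
C[0] = 0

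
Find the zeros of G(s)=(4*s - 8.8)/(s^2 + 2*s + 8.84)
Set numerator = 0: 4*s - 8.8 = 0 → Zeros: 2.2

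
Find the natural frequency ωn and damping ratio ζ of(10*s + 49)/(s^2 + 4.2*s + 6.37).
Underdamped: complex pole -2.1 + 1.4j. ωn = |pole| = 2.524, ζ = -Re(pole)/ωn = 0.8321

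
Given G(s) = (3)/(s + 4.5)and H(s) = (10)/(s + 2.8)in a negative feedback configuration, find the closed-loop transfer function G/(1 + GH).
Closed-loop T = G/(1+GH).
Numerator: G_num * H_den = 3*s + 8.4.
Denominator: G_den * H_den + G_num * H_num = (s^2 + 7.3*s + 12.6) + (30) = s^2 + 7.3*s + 42.6.
T(s) = (3*s + 8.4)/(s^2 + 7.3*s + 42.6)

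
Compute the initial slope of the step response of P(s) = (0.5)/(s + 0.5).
IVT: y'(0⁺) = lim_{s→∞} s²·Y(s) = lim_{s→∞} s·P(s).
deg(num) = 0, deg(den) = 1, relative degree = 1, so s·P(s) → (leading num)/(leading den) = 0.5/1 = 0.5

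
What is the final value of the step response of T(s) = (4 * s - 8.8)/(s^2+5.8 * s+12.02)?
FVT: lim_{t→∞} y(t) = lim_{s→0} s*Y(s) where Y(s) = T(s)/s.
= lim_{s→0} T(s) = T(0) = num(0)/den(0) = -8.8/12.02 = -0.7321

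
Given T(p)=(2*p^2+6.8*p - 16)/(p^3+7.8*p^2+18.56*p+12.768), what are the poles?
Set denominator = 0: p^3 + 7.8*p^2 + 18.56*p + 12.768 = (p + 1.2)(p + 3.8)(p + 2.8) = 0 → Poles: -1.2, -2.8, -3.8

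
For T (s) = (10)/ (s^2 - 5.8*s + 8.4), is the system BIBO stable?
Denominator: s^2 - 5.8*s + 8.4 = (s - 2.8)(s - 3). Poles: 2.8, 3. All Re(p)<0: No (unstable)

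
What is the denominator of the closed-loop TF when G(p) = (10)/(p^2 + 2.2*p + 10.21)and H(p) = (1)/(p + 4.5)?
Characteristic poly = G_den * H_den + G_num * H_num = (p^3 + 6.7*p^2 + 20.11*p + 45.945) + (10) = p^3 + 6.7*p^2 + 20.11*p + 55.945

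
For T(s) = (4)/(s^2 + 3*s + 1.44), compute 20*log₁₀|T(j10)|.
Substitute s = j*10: T(j10) = -0.0371431 - 0.0113057j.
|T(j10)| = sqrt(Re² + Im²) = 0.03883.
20*log₁₀(0.03883) = -28.22 dB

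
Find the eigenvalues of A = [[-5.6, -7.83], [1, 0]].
Eigenvalues solve det(λI - A) = 0.
Characteristic polynomial: λ^2 + 5.6*λ + 7.83 = 0.
Factor: (λ + 2.7)(λ + 2.9) = 0.
Roots: -2.7, -2.9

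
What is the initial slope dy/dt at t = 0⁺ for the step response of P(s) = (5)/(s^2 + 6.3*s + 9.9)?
IVT: y'(0⁺) = lim_{s→∞} s²·Y(s) = lim_{s→∞} s·P(s).
deg(num) = 0, deg(den) = 2, relative degree = 2 ≥ 2, so s·P(s) → 0. Initial slope = 0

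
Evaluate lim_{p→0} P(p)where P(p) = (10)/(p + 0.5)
DC gain = P(0) = num(0)/den(0) = 10/0.5 = 20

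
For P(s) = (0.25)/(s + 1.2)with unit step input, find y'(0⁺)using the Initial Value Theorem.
IVT: y'(0⁺) = lim_{s→∞} s²·Y(s) = lim_{s→∞} s·P(s).
deg(num) = 0, deg(den) = 1, relative degree = 1, so s·P(s) → (leading num)/(leading den) = 0.25/1 = 0.25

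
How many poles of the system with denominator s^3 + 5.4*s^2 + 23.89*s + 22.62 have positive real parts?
s^3 + 5.4*s^2 + 23.89*s + 22.62 = (s + 1.2)(s^2 + 4.2*s + 18.85). Poles: -1.2, -2.1 + 3.8j, -2.1 - 3.8j. RHP poles (Re>0): 0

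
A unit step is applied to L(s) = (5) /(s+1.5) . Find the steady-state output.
FVT: lim_{t→∞} y(t) = lim_{s→0} s*Y(s) where Y(s) = L(s)/s.
= lim_{s→0} L(s) = L(0) = num(0)/den(0) = 5/1.5 = 3.333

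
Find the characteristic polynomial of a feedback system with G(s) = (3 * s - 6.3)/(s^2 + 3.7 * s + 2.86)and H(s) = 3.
Characteristic poly = G_den * H_den + G_num * H_num = (s^2 + 3.7*s + 2.86) + (9*s - 18.9) = s^2 + 12.7*s - 16.04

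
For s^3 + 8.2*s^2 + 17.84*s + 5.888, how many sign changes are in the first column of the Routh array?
Routh array:
s^3: [1, 17.84]; s^2: [8.2, 5.888]; s^1: [17.122]; s^0: [5.888]
First column: [1, 8.2, 17.122, 5.888]. Sign changes = 0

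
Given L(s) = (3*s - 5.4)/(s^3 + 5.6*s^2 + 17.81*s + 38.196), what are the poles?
Set denominator = 0: s^3 + 5.6*s^2 + 17.81*s + 38.196 = (s + 3.6)(s^2 + 2*s + 10.61) = 0 → Poles: -1 + 3.1j, -1 - 3.1j, -3.6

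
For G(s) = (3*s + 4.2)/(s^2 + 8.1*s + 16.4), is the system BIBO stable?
Denominator: s^2 + 8.1*s + 16.4 = (s + 4)(s + 4.1). Poles: -4, -4.1. All Re(p)<0: Yes (stable)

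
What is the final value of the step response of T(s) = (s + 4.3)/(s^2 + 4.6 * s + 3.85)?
FVT: lim_{t→∞} y(t) = lim_{s→0} s*Y(s) where Y(s) = T(s)/s.
= lim_{s→0} T(s) = T(0) = num(0)/den(0) = 4.3/3.85 = 1.117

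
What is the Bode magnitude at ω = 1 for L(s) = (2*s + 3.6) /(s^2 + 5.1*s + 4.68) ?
Substitute s = j*1: L(j1) = 0.592834 - 0.278112j.
|L(j1)| = sqrt(Re² + Im²) = 0.6548.
20*log₁₀(0.6548) = -3.68 dB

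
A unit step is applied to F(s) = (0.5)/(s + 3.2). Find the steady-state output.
FVT: lim_{t→∞} y(t) = lim_{s→0} s*Y(s) where Y(s) = F(s)/s.
= lim_{s→0} F(s) = F(0) = num(0)/den(0) = 0.5/3.2 = 0.1562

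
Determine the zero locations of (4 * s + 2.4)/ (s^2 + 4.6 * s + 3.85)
Set numerator = 0: 4*s + 2.4 = 0 → Zeros: -0.6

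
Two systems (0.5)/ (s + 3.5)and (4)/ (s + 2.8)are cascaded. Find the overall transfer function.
Series: H = H₁ · H₂ = (n₁·n₂)/(d₁·d₂).
Num: n₁·n₂ = 2. Den: d₁·d₂ = s^2 + 6.3*s + 9.8.
H(s) = (2)/(s^2 + 6.3*s + 9.8)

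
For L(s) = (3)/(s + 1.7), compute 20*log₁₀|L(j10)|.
Substitute s = j*10: L(j10) = 0.0495675 - 0.291574j.
|L(j10)| = sqrt(Re² + Im²) = 0.2958.
20*log₁₀(0.2958) = -10.58 dB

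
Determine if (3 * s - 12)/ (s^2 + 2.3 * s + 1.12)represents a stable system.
Denominator: s^2 + 2.3*s + 1.12 = (s + 1.6)(s + 0.7). Poles: -0.7, -1.6. All Re(p)<0: Yes (stable)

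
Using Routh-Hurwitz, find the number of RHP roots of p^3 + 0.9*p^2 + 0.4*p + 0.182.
Routh array:
p^3: [1, 0.4]; p^2: [0.9, 0.182]; p^1: [0.197778]; p^0: [0.182]
First column: [1, 0.9, 0.197778, 0.182]. Sign changes = RHP roots = 0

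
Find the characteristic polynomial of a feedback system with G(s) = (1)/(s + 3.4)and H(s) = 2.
Characteristic poly = G_den * H_den + G_num * H_num = (s + 3.4) + (2) = s + 5.4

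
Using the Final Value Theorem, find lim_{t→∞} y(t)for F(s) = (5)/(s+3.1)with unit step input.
FVT: lim_{t→∞} y(t) = lim_{s→0} s*Y(s) where Y(s) = F(s)/s.
= lim_{s→0} F(s) = F(0) = num(0)/den(0) = 5/3.1 = 1.613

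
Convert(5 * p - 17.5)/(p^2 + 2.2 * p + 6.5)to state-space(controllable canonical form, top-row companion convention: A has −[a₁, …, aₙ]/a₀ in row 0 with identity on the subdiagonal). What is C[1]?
Reachable canonical form: C = numerator coefficients (right-aligned, zero-padded to length n).
num = 5*p - 17.5, C = [[5, -17.5]].
C[1] = -17.5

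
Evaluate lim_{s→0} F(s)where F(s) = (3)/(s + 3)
DC gain = F(0) = num(0)/den(0) = 3/3 = 1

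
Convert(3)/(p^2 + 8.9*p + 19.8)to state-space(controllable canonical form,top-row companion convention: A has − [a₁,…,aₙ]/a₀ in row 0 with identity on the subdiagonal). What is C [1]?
Reachable canonical form: C = numerator coefficients (right-aligned, zero-padded to length n).
num = 3, C = [[0, 3]].
C[1] = 3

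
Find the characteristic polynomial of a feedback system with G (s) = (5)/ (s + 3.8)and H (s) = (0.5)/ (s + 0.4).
Characteristic poly = G_den * H_den + G_num * H_num = (s^2 + 4.2*s + 1.52) + (2.5) = s^2 + 4.2*s + 4.02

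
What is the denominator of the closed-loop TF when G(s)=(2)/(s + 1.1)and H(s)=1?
Characteristic poly = G_den * H_den + G_num * H_num = (s + 1.1) + (2) = s + 3.1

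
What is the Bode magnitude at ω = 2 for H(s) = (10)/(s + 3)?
Substitute s = j*2: H(j2) = 2.30769 - 1.53846j.
|H(j2)| = sqrt(Re² + Im²) = 2.774.
20*log₁₀(2.774) = 8.86 dB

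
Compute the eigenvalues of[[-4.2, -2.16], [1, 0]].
Eigenvalues solve det(λI - A) = 0.
Characteristic polynomial: λ^2 + 4.2*λ + 2.16 = 0.
Factor: (λ + 3.6)(λ + 0.6) = 0.
Roots: -0.6, -3.6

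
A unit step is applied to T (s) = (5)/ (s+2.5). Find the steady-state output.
FVT: lim_{t→∞} y(t) = lim_{s→0} s*Y(s) where Y(s) = T(s)/s.
= lim_{s→0} T(s) = T(0) = num(0)/den(0) = 5/2.5 = 2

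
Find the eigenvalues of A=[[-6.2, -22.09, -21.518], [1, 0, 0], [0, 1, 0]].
Eigenvalues solve det(λI - A) = 0.
Characteristic polynomial: λ^3 + 6.2*λ^2 + 22.09*λ + 21.518 = 0.
Factor: (λ + 1.4)(λ^2 + 4.8*λ + 15.37) = 0.
Roots: -1.4, -2.4 + 3.1j, -2.4 - 3.1j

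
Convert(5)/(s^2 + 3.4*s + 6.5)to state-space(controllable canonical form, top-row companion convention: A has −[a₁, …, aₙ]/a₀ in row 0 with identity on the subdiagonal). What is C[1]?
Reachable canonical form: C = numerator coefficients (right-aligned, zero-padded to length n).
num = 5, C = [[0, 5]].
C[1] = 5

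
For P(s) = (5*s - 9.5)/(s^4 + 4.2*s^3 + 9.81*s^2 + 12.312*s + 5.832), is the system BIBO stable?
Denominator: s^4 + 4.2*s^3 + 9.81*s^2 + 12.312*s + 5.832 = (s + 1.2)(s + 1.2)(s^2 + 1.8*s + 4.05). Poles: -0.9 + 1.8j, -0.9 - 1.8j, -1.2, -1.2. All Re(p)<0: Yes (stable)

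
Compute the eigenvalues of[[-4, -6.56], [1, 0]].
Eigenvalues solve det(λI - A) = 0.
Characteristic polynomial: λ^2 + 4*λ + 6.56 = 0.
Roots: -2 + 1.6j, -2 - 1.6j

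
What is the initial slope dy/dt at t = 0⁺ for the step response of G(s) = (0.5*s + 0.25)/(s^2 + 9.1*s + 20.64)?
IVT: y'(0⁺) = lim_{s→∞} s²·Y(s) = lim_{s→∞} s·G(s).
deg(num) = 1, deg(den) = 2, relative degree = 1, so s·G(s) → (leading num)/(leading den) = 0.5/1 = 0.5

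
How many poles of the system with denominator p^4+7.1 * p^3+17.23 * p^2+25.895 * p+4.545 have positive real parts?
p^4 + 7.1*p^3 + 17.23*p^2 + 25.895*p + 4.545 = (p + 4.5)(p + 0.2)(p^2 + 2.4*p + 5.05). Poles: -0.2, -1.2 + 1.9j, -1.2 - 1.9j, -4.5. RHP poles (Re>0): 0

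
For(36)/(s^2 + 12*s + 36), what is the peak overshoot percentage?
Standard form: ωn²/(s²+2ζωn·s+ωn²) → ωn = 6, ζ = 1.
ζ ≥ 1, so the response is non-oscillatory: peak overshoot = 0%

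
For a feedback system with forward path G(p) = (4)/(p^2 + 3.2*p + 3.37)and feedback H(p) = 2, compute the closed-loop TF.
Closed-loop T = G/(1+GH).
Numerator: G_num * H_den = 4.
Denominator: G_den * H_den + G_num * H_num = (p^2 + 3.2*p + 3.37) + (8) = p^2 + 3.2*p + 11.37.
T(p) = (4)/(p^2 + 3.2*p + 11.37)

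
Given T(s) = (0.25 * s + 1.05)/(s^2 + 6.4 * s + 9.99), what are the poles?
Set denominator = 0: s^2 + 6.4*s + 9.99 = (s + 2.7)(s + 3.7) = 0 → Poles: -2.7, -3.7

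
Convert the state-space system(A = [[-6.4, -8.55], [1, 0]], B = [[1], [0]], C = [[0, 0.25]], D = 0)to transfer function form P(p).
P(p) = C(pI - A)⁻¹B + D.
Characteristic polynomial det(pI - A) = p^2 + 6.4*p + 8.55.
Numerator from C·adj(pI-A)·B + D·det(pI-A) = 0.25.
P(p) = (0.25)/(p^2 + 6.4*p + 8.55)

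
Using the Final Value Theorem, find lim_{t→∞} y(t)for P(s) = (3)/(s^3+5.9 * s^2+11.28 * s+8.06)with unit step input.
FVT: lim_{t→∞} y(t) = lim_{s→0} s*Y(s) where Y(s) = P(s)/s.
= lim_{s→0} P(s) = P(0) = num(0)/den(0) = 3/8.06 = 0.3722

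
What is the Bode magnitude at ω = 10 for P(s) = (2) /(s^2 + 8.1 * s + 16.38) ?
Substitute s = j*10: P(j10) = -0.0123394 - 0.0119528j.
|P(j10)| = sqrt(Re² + Im²) = 0.01718.
20*log₁₀(0.01718) = -35.30 dB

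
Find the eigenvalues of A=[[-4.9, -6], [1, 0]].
Eigenvalues solve det(λI - A) = 0.
Characteristic polynomial: λ^2 + 4.9*λ + 6 = 0.
Factor: (λ + 2.5)(λ + 2.4) = 0.
Roots: -2.4, -2.5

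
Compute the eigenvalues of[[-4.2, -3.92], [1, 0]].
Eigenvalues solve det(λI - A) = 0.
Characteristic polynomial: λ^2 + 4.2*λ + 3.92 = 0.
Factor: (λ + 2.8)(λ + 1.4) = 0.
Roots: -1.4, -2.8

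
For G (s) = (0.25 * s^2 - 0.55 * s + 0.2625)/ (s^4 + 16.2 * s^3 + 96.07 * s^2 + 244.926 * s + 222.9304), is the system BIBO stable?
Denominator: s^4 + 16.2*s^3 + 96.07*s^2 + 244.926*s + 222.9304 = (s + 4.9)(s + 2.2)(s + 4.7)(s + 4.4). Poles: -2.2, -4.4, -4.7, -4.9. All Re(p)<0: Yes (stable)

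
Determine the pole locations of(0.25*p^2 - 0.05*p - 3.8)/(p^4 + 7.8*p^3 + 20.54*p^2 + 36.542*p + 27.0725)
Set denominator = 0: p^4 + 7.8*p^3 + 20.54*p^2 + 36.542*p + 27.0725 = (p + 4.9)(p + 1.3)(p^2 + 1.6*p + 4.25) = 0 → Poles: -0.8 + 1.9j, -0.8 - 1.9j, -1.3, -4.9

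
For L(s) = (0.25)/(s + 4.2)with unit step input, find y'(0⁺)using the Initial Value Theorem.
IVT: y'(0⁺) = lim_{s→∞} s²·Y(s) = lim_{s→∞} s·L(s).
deg(num) = 0, deg(den) = 1, relative degree = 1, so s·L(s) → (leading num)/(leading den) = 0.25/1 = 0.25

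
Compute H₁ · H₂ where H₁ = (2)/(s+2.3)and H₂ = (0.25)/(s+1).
Series: H = H₁ · H₂ = (n₁·n₂)/(d₁·d₂).
Num: n₁·n₂ = 0.5. Den: d₁·d₂ = s^2 + 3.3*s + 2.3.
H(s) = (0.5)/(s^2 + 3.3*s + 2.3)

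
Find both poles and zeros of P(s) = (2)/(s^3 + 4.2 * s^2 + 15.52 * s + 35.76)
Set denominator = 0: s^3 + 4.2*s^2 + 15.52*s + 35.76 = (s + 3)(s^2 + 1.2*s + 11.92) = 0 → Poles: -0.6 + 3.4j, -0.6 - 3.4j, -3
Numerator is a nonzero constant (2) → Zeros: none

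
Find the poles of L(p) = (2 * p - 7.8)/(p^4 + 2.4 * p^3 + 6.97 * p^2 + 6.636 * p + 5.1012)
Set denominator = 0: p^4 + 2.4*p^3 + 6.97*p^2 + 6.636*p + 5.1012 = (p^2 + 1.2*p + 1.17)(p^2 + 1.2*p + 4.36) = 0 → Poles: -0.6 + 0.9j, -0.6 + 2j, -0.6 - 0.9j, -0.6 - 2j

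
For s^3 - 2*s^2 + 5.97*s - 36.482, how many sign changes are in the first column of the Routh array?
Routh array:
s^3: [1, 5.97]; s^2: [-2, -36.482]; s^1: [-12.271]; s^0: [-36.482]
First column: [1, -2, -12.271, -36.482]. Sign changes = 1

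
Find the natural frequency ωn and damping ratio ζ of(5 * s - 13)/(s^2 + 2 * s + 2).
Underdamped: complex pole -1 + 1j. ωn = |pole| = 1.414, ζ = -Re(pole)/ωn = 0.7071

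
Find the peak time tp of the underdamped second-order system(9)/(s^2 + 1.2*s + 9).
Standard form: ωn²/(s²+2ζωn·s+ωn²) → ωn = 3, ζ = 0.2.
ωd = ωn·√(1-ζ²) = 3·√(1-0.2²) = 2.939.
tp = π/ωd = π/2.939 = 1.069 s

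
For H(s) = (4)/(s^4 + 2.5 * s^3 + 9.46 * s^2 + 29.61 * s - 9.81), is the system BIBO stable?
Denominator: s^4 + 2.5*s^3 + 9.46*s^2 + 29.61*s - 9.81 = (s - 0.3)(s + 3)(s^2 - 0.2*s + 10.9). Poles: -3, 0.1 + 3.3j, 0.1 - 3.3j, 0.3. All Re(p)<0: No (unstable)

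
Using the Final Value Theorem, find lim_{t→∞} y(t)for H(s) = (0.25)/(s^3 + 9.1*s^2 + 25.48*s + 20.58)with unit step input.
FVT: lim_{t→∞} y(t) = lim_{s→0} s*Y(s) where Y(s) = H(s)/s.
= lim_{s→0} H(s) = H(0) = num(0)/den(0) = 0.25/20.58 = 0.01215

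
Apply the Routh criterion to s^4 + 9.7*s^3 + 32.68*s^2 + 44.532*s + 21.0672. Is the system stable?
Routh array:
s^4: [1, 32.68, 21.0672]; s^3: [9.7, 44.532]; s^2: [28.0891, 21.0672]; s^1: [37.2569]; s^0: [21.0672]
First column: [1, 9.7, 28.0891, 37.2569, 21.0672]. Sign changes = 0.
Yes, stable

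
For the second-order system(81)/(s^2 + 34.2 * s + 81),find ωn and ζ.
Standard form: ωn²/(s²+2ζωn·s+ωn²).
const=81=ωn² → ωn=9, s coeff=34.2=2ζωn → ζ=1.9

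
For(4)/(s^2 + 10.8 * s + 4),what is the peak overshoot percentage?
Standard form: ωn²/(s²+2ζωn·s+ωn²) → ωn = 2, ζ = 2.7.
ζ ≥ 1, so the response is non-oscillatory: peak overshoot = 0%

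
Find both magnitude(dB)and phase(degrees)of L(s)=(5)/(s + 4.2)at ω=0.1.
Substitute s = j*0.1: L(j0.1) = 1.1898 - 0.0283286j.
|L| = 20*log₁₀(sqrt(Re²+Im²)) = 1.51 dB.
∠L = atan2(Im, Re) = -1.36°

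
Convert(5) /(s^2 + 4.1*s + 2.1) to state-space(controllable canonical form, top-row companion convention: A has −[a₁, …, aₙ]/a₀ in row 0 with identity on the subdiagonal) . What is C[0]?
Reachable canonical form: C = numerator coefficients (right-aligned, zero-padded to length n).
num = 5, C = [[0, 5]].
C[0] = 0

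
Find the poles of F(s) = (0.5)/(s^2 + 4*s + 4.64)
Set denominator = 0: s^2 + 4*s + 4.64 = 0 → Poles: -2 + 0.8j, -2 - 0.8j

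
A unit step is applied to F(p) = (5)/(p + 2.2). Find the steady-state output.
FVT: lim_{t→∞} y(t) = lim_{p→0} p*Y(p) where Y(p) = F(p)/p.
= lim_{p→0} F(p) = F(0) = num(0)/den(0) = 5/2.2 = 2.273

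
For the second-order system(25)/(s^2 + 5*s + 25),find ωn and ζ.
Standard form: ωn²/(s²+2ζωn·s+ωn²).
const=25=ωn² → ωn=5, s coeff=5=2ζωn → ζ=0.5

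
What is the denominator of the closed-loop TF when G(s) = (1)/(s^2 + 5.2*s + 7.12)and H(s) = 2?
Characteristic poly = G_den * H_den + G_num * H_num = (s^2 + 5.2*s + 7.12) + (2) = s^2 + 5.2*s + 9.12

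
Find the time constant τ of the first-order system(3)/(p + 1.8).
First-order system: τ = -1/pole. Pole = -1.8. τ = -1/(-1.8) = 0.5556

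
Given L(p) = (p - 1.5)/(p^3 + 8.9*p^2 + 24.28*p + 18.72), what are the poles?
Set denominator = 0: p^3 + 8.9*p^2 + 24.28*p + 18.72 = (p + 4)(p + 1.3)(p + 3.6) = 0 → Poles: -1.3, -3.6, -4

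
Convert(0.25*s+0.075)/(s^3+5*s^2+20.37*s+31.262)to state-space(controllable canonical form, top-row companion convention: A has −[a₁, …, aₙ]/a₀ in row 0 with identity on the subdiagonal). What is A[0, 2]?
Reachable canonical form for den = s^3 + 5*s^2 + 20.37*s + 31.262: top row of A = -[a₁,a₂,...,aₙ]/a₀, ones on the subdiagonal, zeros elsewhere.
A = [[-5, -20.37, -31.262], [1, 0, 0], [0, 1, 0]].
A[0,2] = -31.262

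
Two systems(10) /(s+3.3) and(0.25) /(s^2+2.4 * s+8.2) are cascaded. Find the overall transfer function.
Series: H = H₁ · H₂ = (n₁·n₂)/(d₁·d₂).
Num: n₁·n₂ = 2.5. Den: d₁·d₂ = s^3 + 5.7*s^2 + 16.12*s + 27.06.
H(s) = (2.5)/(s^3 + 5.7*s^2 + 16.12*s + 27.06)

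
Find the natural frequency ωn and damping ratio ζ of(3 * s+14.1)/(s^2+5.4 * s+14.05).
Underdamped: complex pole -2.7 + 2.6j. ωn = |pole| = 3.748, ζ = -Re(pole)/ωn = 0.7203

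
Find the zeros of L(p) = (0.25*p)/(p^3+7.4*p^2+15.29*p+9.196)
Set numerator = 0: 0.25*p = 0 → Zeros: 0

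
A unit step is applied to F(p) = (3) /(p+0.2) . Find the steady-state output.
FVT: lim_{t→∞} y(t) = lim_{p→0} p*Y(p) where Y(p) = F(p)/p.
= lim_{p→0} F(p) = F(0) = num(0)/den(0) = 3/0.2 = 15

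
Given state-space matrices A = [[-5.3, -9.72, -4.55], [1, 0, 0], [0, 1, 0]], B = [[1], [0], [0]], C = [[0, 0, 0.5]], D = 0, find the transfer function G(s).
G(s) = C(sI - A)⁻¹B + D.
Characteristic polynomial det(sI - A) = s^3 + 5.3*s^2 + 9.72*s + 4.55.
Numerator from C·adj(sI-A)·B + D·det(sI-A) = 0.5.
G(s) = (0.5)/(s^3 + 5.3*s^2 + 9.72*s + 4.55)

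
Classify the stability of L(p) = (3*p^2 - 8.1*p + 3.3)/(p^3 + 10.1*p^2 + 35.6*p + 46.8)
Denominator: p^3 + 10.1*p^2 + 35.6*p + 46.8 = (p + 4.5)(p^2 + 5.6*p + 10.4). Poles: -2.8 + 1.6j, -2.8 - 1.6j, -4.5. Stable (all poles in LHP)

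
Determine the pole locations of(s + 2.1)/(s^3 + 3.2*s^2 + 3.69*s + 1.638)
Set denominator = 0: s^3 + 3.2*s^2 + 3.69*s + 1.638 = (s + 1.4)(s^2 + 1.8*s + 1.17) = 0 → Poles: -0.9 + 0.6j, -0.9 - 0.6j, -1.4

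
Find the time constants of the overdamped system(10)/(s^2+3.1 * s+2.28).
Overdamped: real poles at -1.9, -1.2. τ = -1/pole → τ₁ = 0.5263, τ₂ = 0.8333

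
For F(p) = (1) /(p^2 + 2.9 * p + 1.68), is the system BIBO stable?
Denominator: p^2 + 2.9*p + 1.68 = (p + 2.1)(p + 0.8). Poles: -0.8, -2.1. All Re(p)<0: Yes (stable)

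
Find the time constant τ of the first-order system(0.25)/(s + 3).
First-order system: τ = -1/pole. Pole = -3. τ = -1/(-3) = 0.3333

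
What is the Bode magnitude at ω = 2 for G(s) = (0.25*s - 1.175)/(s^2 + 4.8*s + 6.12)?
Substitute s = j*2: G(j2) = 0.0238892 + 0.127671j.
|G(j2)| = sqrt(Re² + Im²) = 0.1299.
20*log₁₀(0.1299) = -17.73 dB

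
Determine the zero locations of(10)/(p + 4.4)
Numerator is a nonzero constant (10) → Zeros: none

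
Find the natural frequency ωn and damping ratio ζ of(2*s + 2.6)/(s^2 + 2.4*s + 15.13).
Underdamped: complex pole -1.2 + 3.7j. ωn = |pole| = 3.89, ζ = -Re(pole)/ωn = 0.3085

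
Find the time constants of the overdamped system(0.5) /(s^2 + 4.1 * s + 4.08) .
Overdamped: real poles at -1.7, -2.4. τ = -1/pole → τ₁ = 0.5882, τ₂ = 0.4167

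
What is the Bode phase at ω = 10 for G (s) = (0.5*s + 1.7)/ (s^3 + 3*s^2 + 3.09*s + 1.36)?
Substitute s = j*10: G(j10) = -0.00520566 + 0.000150018j.
∠G(j10) = atan2(Im, Re) = atan2(0.000150018, -0.00520566) = 178.35° (principal value).
Summing the individual angle contributions Σ∠(j10 − zᵢ) − Σ∠(j10 − pₖ) over the 1 zero(s) and 3 pole(s), each followed continuously from ω = 0 (DC phase referenced to (−180°, 180°]), gives -181.65°, i.e. the principal value - 360°. Continuous Bode phase = -181.65°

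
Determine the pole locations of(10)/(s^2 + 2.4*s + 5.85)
Set denominator = 0: s^2 + 2.4*s + 5.85 = 0 → Poles: -1.2 + 2.1j, -1.2 - 2.1j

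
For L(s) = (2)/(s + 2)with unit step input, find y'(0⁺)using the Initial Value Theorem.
IVT: y'(0⁺) = lim_{s→∞} s²·Y(s) = lim_{s→∞} s·L(s).
deg(num) = 0, deg(den) = 1, relative degree = 1, so s·L(s) → (leading num)/(leading den) = 2/1 = 2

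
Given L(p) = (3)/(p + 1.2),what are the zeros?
Numerator is a nonzero constant (3) → Zeros: none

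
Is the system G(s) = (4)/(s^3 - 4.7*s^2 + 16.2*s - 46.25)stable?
Denominator: s^3 - 4.7*s^2 + 16.2*s - 46.25 = (s - 3.7)(s^2 - s + 12.5). Poles: 0.5 + 3.5j, 0.5 - 3.5j, 3.7. All Re(p)<0: No (unstable)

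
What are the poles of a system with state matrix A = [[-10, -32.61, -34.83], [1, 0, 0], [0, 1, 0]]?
Eigenvalues solve det(λI - A) = 0.
Characteristic polynomial: λ^3 + 10*λ^2 + 32.61*λ + 34.83 = 0.
Factor: (λ + 4.3)(λ + 3)(λ + 2.7) = 0.
Roots: -2.7, -3, -4.3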